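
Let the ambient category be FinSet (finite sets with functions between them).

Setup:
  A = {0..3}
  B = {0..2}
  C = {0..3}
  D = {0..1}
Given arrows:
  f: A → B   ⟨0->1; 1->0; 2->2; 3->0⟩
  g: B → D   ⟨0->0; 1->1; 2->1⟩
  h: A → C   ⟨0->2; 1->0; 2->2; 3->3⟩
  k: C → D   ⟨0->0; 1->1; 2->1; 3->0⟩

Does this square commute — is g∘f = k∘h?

Answer: COMMUTES

Work:
1) trace f;g:
  0 f→1 g→1
  1 f→0 g→0
  2 f→2 g→1
  3 f→0 g→0
  ⟦path⟧₁ = ⟨0->1; 1->0; 2->1; 3->0⟩
2) trace h;k:
  0 h→2 k→1
  1 h→0 k→0
  2 h→2 k→1
  3 h→3 k→0
  ⟦path⟧₂ = ⟨0->1; 1->0; 2->1; 3->0⟩
Equal? YES — commutes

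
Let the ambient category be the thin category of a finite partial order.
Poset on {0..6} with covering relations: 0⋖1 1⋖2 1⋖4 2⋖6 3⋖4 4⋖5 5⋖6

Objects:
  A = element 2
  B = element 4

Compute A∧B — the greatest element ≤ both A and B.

Answer: A∧B = 1

Work:
{x : x≤A ∧ x≤B} = {0,1}  (A=2, B=4)
  0 ≤ 1
  1 ≤ 1
glb = 1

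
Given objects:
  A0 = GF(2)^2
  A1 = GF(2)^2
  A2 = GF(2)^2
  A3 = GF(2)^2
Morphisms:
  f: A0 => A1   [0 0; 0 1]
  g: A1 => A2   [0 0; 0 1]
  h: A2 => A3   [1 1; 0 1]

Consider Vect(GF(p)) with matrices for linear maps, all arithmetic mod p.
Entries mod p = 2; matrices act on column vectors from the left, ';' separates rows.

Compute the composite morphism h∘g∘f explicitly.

Answer: [0 1; 0 1]

Work:
  e0=[1,0] f=>[0,0] g=>[0,0] h=>[0,0]
  e1=[0,1] f=>[0,1] g=>[0,1] h=>[1,1]
⟦path⟧: [0 1; 0 1]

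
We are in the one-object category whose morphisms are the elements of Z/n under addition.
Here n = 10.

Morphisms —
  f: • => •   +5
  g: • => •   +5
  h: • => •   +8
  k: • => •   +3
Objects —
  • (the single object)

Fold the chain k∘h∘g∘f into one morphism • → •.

Answer: +1

Work:
  0 +5≡5 +5≡0 +8≡8 +3≡1  (mod 10)
⟦path⟧: +1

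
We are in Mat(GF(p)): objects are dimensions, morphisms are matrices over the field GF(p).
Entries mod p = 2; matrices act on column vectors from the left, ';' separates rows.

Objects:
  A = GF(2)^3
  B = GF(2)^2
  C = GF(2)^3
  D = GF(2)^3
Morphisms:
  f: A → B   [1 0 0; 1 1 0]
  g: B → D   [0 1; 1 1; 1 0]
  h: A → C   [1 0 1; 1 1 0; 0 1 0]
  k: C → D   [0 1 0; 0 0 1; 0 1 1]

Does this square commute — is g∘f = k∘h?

Along f;g (path 1):
  e0=(1,0,0) f→(1,1) g→(1,0,1)
  e1=(0,1,0) f→(0,1) g→(1,1,0)
  e2=(0,0,1) f→(0,0) g→(0,0,0)
  ⟦path⟧₁ = [1 1 0; 0 1 0; 1 0 0]
Along h;k (path 2):
  e0=(1,0,0) h→(1,1,0) k→(1,0,1)
  e1=(0,1,0) h→(0,1,1) k→(1,1,0)
  e2=(0,0,1) h→(1,0,0) k→(0,0,0)
  ⟦path⟧₂ = [1 1 0; 0 1 0; 1 0 0]
Equal? YES — commutes

Answer: COMMUTES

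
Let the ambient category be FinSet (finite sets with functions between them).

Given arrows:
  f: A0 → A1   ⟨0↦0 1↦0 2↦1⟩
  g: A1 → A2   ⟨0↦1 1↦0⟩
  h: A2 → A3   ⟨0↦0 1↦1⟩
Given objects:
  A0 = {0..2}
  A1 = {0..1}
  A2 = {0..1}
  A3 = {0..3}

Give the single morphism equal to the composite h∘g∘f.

Answer: ⟨0↦1 1↦1 2↦0⟩

Derivation:
  0 f→0 g→1 h→1
  1 f→0 g→1 h→1
  2 f→1 g→0 h→0
result: ⟨0↦1 1↦1 2↦0⟩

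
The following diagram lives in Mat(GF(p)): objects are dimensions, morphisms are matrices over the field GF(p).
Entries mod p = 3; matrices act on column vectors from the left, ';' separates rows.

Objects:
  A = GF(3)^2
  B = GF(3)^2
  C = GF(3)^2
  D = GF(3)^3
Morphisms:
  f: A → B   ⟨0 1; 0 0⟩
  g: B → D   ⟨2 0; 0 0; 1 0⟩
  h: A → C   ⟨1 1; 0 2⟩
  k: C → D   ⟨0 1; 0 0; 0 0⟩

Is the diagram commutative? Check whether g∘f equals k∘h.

Along f;g (path 1):
  e0=(1,0) f→(0,0) g→(0,0,0)
  e1=(0,1) f→(1,0) g→(2,0,1)
  composite₁ = ⟨0 2; 0 0; 0 1⟩
Along h;k (path 2):
  e0=(1,0) h→(1,0) k→(0,0,0)
  e1=(0,1) h→(1,2) k→(2,0,0)
  composite₂ = ⟨0 2; 0 0; 0 0⟩
Equal? distinct morphisms ✗

Answer: DOES NOT COMMUTE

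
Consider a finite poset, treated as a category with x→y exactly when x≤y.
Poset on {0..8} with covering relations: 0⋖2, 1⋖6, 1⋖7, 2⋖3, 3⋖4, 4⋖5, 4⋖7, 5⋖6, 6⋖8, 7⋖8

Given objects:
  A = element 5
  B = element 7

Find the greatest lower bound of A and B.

{x : x⊑A ∧ x⊑B} = {0,2,3,4}  (A=5, B=7)
  0 ⊑ 4
  2 ⊑ 4
  3 ⊑ 4
  4 ⊑ 4
glb = 4

Answer: A∧B = 4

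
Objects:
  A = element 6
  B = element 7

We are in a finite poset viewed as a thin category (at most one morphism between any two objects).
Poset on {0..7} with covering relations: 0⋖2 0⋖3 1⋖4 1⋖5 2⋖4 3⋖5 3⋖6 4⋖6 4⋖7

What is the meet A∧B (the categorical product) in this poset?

Answer: A∧B = 4

Derivation:
{x : x≤A ∧ x≤B} = {0,1,2,4}  (A=6, B=7)
  0 ≤ 4
  1 ≤ 4
  2 ≤ 4
  4 ≤ 4
glb = 4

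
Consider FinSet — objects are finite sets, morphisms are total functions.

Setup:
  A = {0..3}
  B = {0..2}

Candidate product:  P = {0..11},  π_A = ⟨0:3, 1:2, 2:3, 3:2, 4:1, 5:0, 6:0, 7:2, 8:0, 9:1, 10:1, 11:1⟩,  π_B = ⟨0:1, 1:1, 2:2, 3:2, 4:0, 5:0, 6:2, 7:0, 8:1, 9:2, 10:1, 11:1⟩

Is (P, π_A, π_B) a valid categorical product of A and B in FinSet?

Answer: NOT A VALID PRODUCT — duplicate pair at indices 11,10

Derivation:
|A|·|B| = 4·3 = 12;  |P| = 12
Check the pairing map k ↦ (π_A(k), π_B(k)):
  0 : (3,1)
  1 : (2,1)
  2 : (3,2)
  3 : (2,2)
  4 : (1,0)
  5 : (0,0)
  6 : (0,2)
  7 : (2,0)
  8 : (0,1)
  9 : (1,2)
  10 : (1,1)
  11 : (1,1)  ✗ repeats pair of k=10
distinct pairs in image: 11 / 12 needed
  → (1,1) hit at k=10 and k=11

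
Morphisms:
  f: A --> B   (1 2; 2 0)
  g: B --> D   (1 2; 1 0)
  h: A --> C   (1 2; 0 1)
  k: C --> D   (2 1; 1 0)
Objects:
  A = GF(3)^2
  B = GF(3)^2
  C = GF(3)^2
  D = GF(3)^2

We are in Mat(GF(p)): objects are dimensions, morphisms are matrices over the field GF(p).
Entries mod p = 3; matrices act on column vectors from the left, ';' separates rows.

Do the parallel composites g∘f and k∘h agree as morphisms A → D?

1) trace f;g:
  e0=⟨1,0⟩ f-->⟨1,2⟩ g-->⟨2,1⟩
  e1=⟨0,1⟩ f-->⟨2,0⟩ g-->⟨2,2⟩
  ⟦path⟧₁ = (2 2; 1 2)
2) trace h;k:
  e0=⟨1,0⟩ h-->⟨1,0⟩ k-->⟨2,1⟩
  e1=⟨0,1⟩ h-->⟨2,1⟩ k-->⟨2,2⟩
  ⟦path⟧₂ = (2 2; 1 2)
Equal? same morphism ✓

Answer: COMMUTES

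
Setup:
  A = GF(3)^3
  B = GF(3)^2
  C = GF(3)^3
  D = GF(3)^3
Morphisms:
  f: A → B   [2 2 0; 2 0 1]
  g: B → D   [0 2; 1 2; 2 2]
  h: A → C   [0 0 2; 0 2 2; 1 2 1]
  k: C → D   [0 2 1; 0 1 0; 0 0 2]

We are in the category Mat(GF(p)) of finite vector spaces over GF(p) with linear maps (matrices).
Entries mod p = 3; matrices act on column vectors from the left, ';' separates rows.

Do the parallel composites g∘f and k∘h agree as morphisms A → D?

Answer: COMMUTES

Work:
Path 1 = f;g:
  e0=⟨1,0,0⟩ f→⟨2,2⟩ g→⟨1,0,2⟩
  e1=⟨0,1,0⟩ f→⟨2,0⟩ g→⟨0,2,1⟩
  e2=⟨0,0,1⟩ f→⟨0,1⟩ g→⟨2,2,2⟩
  ⟦path⟧₁ = [1 0 2; 0 2 2; 2 1 2]
Path 2 = h;k:
  e0=⟨1,0,0⟩ h→⟨0,0,1⟩ k→⟨1,0,2⟩
  e1=⟨0,1,0⟩ h→⟨0,2,2⟩ k→⟨0,2,1⟩
  e2=⟨0,0,1⟩ h→⟨2,2,1⟩ k→⟨2,2,2⟩
  ⟦path⟧₂ = [1 0 2; 0 2 2; 2 1 2]
Equal? same morphism ✓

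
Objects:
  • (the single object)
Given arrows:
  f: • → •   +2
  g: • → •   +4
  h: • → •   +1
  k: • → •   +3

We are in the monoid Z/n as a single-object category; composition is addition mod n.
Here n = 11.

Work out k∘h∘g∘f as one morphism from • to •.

Answer: +10

Trace:
  0 +2≡2 +4≡6 +1≡7 +3≡10  (mod 11)
result: +10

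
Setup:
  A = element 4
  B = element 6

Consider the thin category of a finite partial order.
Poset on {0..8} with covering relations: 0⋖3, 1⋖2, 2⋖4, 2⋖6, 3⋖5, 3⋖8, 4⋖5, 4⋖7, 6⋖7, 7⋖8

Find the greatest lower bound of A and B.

{x : x<=A ∧ x<=B} = {1,2}  (A=4, B=6)
  1 <= 2
  2 <= 2
glb = 2

Answer: A∧B = 2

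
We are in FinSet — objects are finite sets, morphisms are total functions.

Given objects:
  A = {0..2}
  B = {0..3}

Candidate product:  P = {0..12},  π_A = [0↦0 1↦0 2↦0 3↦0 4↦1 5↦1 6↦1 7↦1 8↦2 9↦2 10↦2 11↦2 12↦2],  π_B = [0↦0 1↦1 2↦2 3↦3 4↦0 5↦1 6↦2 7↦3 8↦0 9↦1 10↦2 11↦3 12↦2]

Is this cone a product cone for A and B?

|A|·|B| = 3·4 = 12;  |P| = 13
  → cardinalities differ; no bijection possible.

Answer: NOT A VALID PRODUCT — |P|=13 ≠ |A|·|B|=12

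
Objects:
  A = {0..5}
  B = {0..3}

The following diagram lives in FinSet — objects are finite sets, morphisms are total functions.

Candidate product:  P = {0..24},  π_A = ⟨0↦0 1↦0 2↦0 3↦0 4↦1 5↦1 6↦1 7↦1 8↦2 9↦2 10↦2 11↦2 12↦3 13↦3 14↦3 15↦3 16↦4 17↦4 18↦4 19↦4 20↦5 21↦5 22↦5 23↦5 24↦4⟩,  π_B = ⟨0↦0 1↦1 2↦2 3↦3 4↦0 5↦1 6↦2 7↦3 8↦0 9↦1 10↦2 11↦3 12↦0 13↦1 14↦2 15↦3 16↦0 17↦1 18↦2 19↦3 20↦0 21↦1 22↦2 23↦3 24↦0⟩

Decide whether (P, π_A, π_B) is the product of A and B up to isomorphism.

Answer: NOT A VALID PRODUCT — |P|=25 ≠ |A|·|B|=24

Work:
|A|·|B| = 6·4 = 24;  |P| = 25
  → cardinalities differ; no bijection possible.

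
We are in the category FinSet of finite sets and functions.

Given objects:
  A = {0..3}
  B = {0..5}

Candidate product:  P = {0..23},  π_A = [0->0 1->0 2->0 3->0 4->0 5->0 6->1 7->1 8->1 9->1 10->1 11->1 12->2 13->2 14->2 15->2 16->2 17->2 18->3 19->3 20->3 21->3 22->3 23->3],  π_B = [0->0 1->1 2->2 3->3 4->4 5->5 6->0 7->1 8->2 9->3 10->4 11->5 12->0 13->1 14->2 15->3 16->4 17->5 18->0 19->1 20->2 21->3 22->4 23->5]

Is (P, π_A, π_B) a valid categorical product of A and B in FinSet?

|A|·|B| = 4·6 = 24;  |P| = 24
Check the pairing map k ↦ (π_A(k), π_B(k)):
  0 -> (0,0)
  1 -> (0,1)
  2 -> (0,2)
  3 -> (0,3)
  4 -> (0,4)
  5 -> (0,5)
  6 -> (1,0)
  7 -> (1,1)
  8 -> (1,2)
  9 -> (1,3)
  10 -> (1,4)
  11 -> (1,5)
  12 -> (2,0)
  13 -> (2,1)
  14 -> (2,2)
  15 -> (2,3)
  16 -> (2,4)
  17 -> (2,5)
  18 -> (3,0)
  19 -> (3,1)
  20 -> (3,2)
  21 -> (3,3)
  22 -> (3,4)
  23 -> (3,5)
distinct pairs in image: 24 / 24 needed
  → bijection onto A×B; projections well-typed.

Answer: VALID PRODUCT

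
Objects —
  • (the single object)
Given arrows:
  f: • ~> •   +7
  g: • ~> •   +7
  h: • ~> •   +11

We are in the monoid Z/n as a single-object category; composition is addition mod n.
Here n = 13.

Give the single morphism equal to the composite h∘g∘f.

  0 +7≡7 +7≡1 +11≡12  (mod 13)
result: +12

Answer: +12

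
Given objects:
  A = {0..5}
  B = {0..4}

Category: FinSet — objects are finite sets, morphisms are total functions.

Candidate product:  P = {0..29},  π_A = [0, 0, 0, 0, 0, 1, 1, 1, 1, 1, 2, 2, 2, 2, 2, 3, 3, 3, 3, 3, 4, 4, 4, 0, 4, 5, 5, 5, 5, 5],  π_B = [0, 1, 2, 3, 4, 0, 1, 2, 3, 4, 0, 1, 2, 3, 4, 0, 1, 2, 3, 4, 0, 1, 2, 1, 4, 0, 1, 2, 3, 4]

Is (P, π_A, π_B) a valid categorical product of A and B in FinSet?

Answer: NOT A VALID PRODUCT — duplicate pair at indices 1,23

Work:
|A|·|B| = 6·5 = 30;  |P| = 30
Check the pairing map k ↦ (π_A(k), π_B(k)):
  0 : (0,0)
  1 : (0,1)
  2 : (0,2)
  3 : (0,3)
  4 : (0,4)
  5 : (1,0)
  6 : (1,1)
  7 : (1,2)
  8 : (1,3)
  9 : (1,4)
  10 : (2,0)
  11 : (2,1)
  12 : (2,2)
  13 : (2,3)
  14 : (2,4)
  15 : (3,0)
  16 : (3,1)
  17 : (3,2)
  18 : (3,3)
  19 : (3,4)
  20 : (4,0)
  21 : (4,1)
  22 : (4,2)
  23 : (0,1)  ✗ repeats pair of k=1
  24 : (4,4)
  25 : (5,0)
  26 : (5,1)
  27 : (5,2)
  28 : (5,3)
  29 : (5,4)
distinct pairs in image: 29 / 30 needed
  → (0,1) hit at k=1 and k=23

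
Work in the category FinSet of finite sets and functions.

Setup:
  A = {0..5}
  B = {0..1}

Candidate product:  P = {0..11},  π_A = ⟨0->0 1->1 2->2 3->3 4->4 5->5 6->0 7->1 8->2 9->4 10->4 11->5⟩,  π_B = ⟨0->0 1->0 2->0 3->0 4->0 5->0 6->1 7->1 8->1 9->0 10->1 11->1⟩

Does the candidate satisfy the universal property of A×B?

Answer: NOT A VALID PRODUCT — duplicate pair at indices 4,9

Work:
|A|·|B| = 6·2 = 12;  |P| = 12
Check the pairing map k ↦ (π_A(k), π_B(k)):
  0 -> (0,0)
  1 -> (1,0)
  2 -> (2,0)
  3 -> (3,0)
  4 -> (4,0)
  5 -> (5,0)
  6 -> (0,1)
  7 -> (1,1)
  8 -> (2,1)
  9 -> (4,0)  ✗ repeats pair of k=4
  10 -> (4,1)
  11 -> (5,1)
distinct pairs in image: 11 / 12 needed
  → (4,0) hit at k=4 and k=9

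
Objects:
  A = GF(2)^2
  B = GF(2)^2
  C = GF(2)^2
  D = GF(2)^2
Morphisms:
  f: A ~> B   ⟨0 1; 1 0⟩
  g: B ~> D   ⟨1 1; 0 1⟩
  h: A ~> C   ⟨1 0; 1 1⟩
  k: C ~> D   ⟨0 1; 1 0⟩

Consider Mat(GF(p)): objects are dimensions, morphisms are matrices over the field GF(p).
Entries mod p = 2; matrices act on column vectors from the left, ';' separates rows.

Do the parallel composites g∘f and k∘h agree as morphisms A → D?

Answer: COMMUTES

Derivation:
1) trace f;g:
  e0=⟨1,0⟩ f~>⟨0,1⟩ g~>⟨1,1⟩
  e1=⟨0,1⟩ f~>⟨1,0⟩ g~>⟨1,0⟩
  ⟦path⟧₁ = ⟨1 1; 1 0⟩
2) trace h;k:
  e0=⟨1,0⟩ h~>⟨1,1⟩ k~>⟨1,1⟩
  e1=⟨0,1⟩ h~>⟨0,1⟩ k~>⟨1,0⟩
  ⟦path⟧₂ = ⟨1 1; 1 0⟩
Equal? same morphism ✓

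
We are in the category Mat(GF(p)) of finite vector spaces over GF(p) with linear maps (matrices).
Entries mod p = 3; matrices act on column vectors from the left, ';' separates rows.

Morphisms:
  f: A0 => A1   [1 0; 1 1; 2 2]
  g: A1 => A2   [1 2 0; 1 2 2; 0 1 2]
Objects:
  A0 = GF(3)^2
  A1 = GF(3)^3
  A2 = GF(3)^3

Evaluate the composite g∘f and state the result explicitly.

  e0=⟨1,0⟩ f=>⟨1,1,2⟩ g=>⟨0,1,2⟩
  e1=⟨0,1⟩ f=>⟨0,1,2⟩ g=>⟨2,0,2⟩
composite: [0 2; 1 0; 2 2]

Answer: [0 2; 1 0; 2 2]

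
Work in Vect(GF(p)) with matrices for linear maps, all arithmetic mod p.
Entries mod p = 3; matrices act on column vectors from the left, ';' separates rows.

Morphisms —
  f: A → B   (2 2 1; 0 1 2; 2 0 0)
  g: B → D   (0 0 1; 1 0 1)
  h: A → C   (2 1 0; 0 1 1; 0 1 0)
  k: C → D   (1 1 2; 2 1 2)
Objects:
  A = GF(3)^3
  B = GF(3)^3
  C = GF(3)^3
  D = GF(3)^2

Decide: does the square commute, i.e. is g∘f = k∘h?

1) trace f;g:
  e0=⟨1,0,0⟩ f→⟨2,0,2⟩ g→⟨2,1⟩
  e1=⟨0,1,0⟩ f→⟨2,1,0⟩ g→⟨0,2⟩
  e2=⟨0,0,1⟩ f→⟨1,2,0⟩ g→⟨0,1⟩
  composite₁ = (2 0 0; 1 2 1)
2) trace h;k:
  e0=⟨1,0,0⟩ h→⟨2,0,0⟩ k→⟨2,1⟩
  e1=⟨0,1,0⟩ h→⟨1,1,1⟩ k→⟨1,2⟩
  e2=⟨0,0,1⟩ h→⟨0,1,0⟩ k→⟨1,1⟩
  composite₂ = (2 1 1; 1 2 1)
Equal? distinct morphisms ✗

Answer: DOES NOT COMMUTE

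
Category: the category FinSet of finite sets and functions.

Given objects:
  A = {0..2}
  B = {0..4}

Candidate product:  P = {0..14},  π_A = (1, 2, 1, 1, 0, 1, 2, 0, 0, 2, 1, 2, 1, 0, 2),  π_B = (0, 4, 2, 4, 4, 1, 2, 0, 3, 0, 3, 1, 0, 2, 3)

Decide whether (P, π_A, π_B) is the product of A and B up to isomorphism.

Answer: NOT A VALID PRODUCT — duplicate pair at indices 12,0

Trace:
|A|·|B| = 3·5 = 15;  |P| = 15
Check the pairing map k ↦ (π_A(k), π_B(k)):
  0 -> (1,0)
  1 -> (2,4)
  2 -> (1,2)
  3 -> (1,4)
  4 -> (0,4)
  5 -> (1,1)
  6 -> (2,2)
  7 -> (0,0)
  8 -> (0,3)
  9 -> (2,0)
  10 -> (1,3)
  11 -> (2,1)
  12 -> (1,0)  ✗ repeats pair of k=0
  13 -> (0,2)
  14 -> (2,3)
distinct pairs in image: 14 / 15 needed
  → (1,0) hit at k=0 and k=12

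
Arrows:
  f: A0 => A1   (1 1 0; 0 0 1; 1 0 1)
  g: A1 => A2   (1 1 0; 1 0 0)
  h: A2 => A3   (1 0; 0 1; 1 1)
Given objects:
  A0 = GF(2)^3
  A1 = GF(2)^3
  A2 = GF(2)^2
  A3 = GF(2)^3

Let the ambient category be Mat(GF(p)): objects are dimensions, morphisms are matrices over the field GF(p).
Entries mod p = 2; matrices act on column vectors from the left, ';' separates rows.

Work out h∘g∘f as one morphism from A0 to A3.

Answer: (1 1 1; 1 1 0; 0 0 1)

Trace:
  e0=(1,0,0) f=>(1,0,1) g=>(1,1) h=>(1,1,0)
  e1=(0,1,0) f=>(1,0,0) g=>(1,1) h=>(1,1,0)
  e2=(0,0,1) f=>(0,1,1) g=>(1,0) h=>(1,0,1)
composite: (1 1 1; 1 1 0; 0 0 1)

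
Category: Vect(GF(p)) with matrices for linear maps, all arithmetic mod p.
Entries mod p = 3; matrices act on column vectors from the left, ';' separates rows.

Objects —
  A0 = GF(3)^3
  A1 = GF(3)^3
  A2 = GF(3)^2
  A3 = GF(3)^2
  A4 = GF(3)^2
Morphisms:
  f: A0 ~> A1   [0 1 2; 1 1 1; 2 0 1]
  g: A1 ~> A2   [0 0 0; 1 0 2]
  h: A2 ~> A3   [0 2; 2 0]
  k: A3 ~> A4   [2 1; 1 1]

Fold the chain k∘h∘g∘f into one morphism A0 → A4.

  e0=⟨1,0,0⟩ f~>⟨0,1,2⟩ g~>⟨0,1⟩ h~>⟨2,0⟩ k~>⟨1,2⟩
  e1=⟨0,1,0⟩ f~>⟨1,1,0⟩ g~>⟨0,1⟩ h~>⟨2,0⟩ k~>⟨1,2⟩
  e2=⟨0,0,1⟩ f~>⟨2,1,1⟩ g~>⟨0,1⟩ h~>⟨2,0⟩ k~>⟨1,2⟩
composite: [1 1 1; 2 2 2]

Answer: [1 1 1; 2 2 2]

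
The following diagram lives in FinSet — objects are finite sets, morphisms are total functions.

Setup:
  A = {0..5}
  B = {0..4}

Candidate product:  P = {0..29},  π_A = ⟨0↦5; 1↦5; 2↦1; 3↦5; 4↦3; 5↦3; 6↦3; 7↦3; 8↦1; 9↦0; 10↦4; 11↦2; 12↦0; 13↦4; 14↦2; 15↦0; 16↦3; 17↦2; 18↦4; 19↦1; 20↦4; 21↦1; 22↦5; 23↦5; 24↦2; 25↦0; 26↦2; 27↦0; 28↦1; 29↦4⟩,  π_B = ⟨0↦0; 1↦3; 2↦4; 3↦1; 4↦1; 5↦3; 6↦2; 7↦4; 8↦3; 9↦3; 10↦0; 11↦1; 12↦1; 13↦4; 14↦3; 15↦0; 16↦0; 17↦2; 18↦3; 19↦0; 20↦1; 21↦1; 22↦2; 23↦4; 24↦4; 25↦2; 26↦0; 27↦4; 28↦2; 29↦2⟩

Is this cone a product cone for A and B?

Answer: VALID PRODUCT

Work:
|A|·|B| = 6·5 = 30;  |P| = 30
Check the pairing map k ↦ (π_A(k), π_B(k)):
  0 ↦ (5,0)
  1 ↦ (5,3)
  2 ↦ (1,4)
  3 ↦ (5,1)
  4 ↦ (3,1)
  5 ↦ (3,3)
  6 ↦ (3,2)
  7 ↦ (3,4)
  8 ↦ (1,3)
  9 ↦ (0,3)
  10 ↦ (4,0)
  11 ↦ (2,1)
  12 ↦ (0,1)
  13 ↦ (4,4)
  14 ↦ (2,3)
  15 ↦ (0,0)
  16 ↦ (3,0)
  17 ↦ (2,2)
  18 ↦ (4,3)
  19 ↦ (1,0)
  20 ↦ (4,1)
  21 ↦ (1,1)
  22 ↦ (5,2)
  23 ↦ (5,4)
  24 ↦ (2,4)
  25 ↦ (0,2)
  26 ↦ (2,0)
  27 ↦ (0,4)
  28 ↦ (1,2)
  29 ↦ (4,2)
distinct pairs in image: 30 / 30 needed
  → bijection onto A×B; projections well-typed.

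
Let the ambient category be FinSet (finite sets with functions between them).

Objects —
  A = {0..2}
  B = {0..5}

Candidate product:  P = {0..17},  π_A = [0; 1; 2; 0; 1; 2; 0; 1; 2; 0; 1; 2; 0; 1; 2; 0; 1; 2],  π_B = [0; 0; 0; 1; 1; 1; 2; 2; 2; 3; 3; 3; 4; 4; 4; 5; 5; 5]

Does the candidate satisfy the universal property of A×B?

|A|·|B| = 3·6 = 18;  |P| = 18
Check the pairing map k ↦ (π_A(k), π_B(k)):
  0 ↦ (0,0)
  1 ↦ (1,0)
  2 ↦ (2,0)
  3 ↦ (0,1)
  4 ↦ (1,1)
  5 ↦ (2,1)
  6 ↦ (0,2)
  7 ↦ (1,2)
  8 ↦ (2,2)
  9 ↦ (0,3)
  10 ↦ (1,3)
  11 ↦ (2,3)
  12 ↦ (0,4)
  13 ↦ (1,4)
  14 ↦ (2,4)
  15 ↦ (0,5)
  16 ↦ (1,5)
  17 ↦ (2,5)
distinct pairs in image: 18 / 18 needed
  → bijection onto A×B; projections well-typed.

Answer: VALID PRODUCT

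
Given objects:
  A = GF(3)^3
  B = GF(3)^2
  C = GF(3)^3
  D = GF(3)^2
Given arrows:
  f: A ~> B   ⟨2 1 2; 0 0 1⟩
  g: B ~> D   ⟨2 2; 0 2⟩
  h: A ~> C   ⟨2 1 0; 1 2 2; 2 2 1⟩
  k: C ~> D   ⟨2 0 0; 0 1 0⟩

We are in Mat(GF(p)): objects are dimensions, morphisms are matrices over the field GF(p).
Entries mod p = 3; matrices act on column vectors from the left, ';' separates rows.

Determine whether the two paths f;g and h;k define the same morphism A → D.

Answer: DOES NOT COMMUTE

Work:
Path 1 = f;g:
  e0=[1,0,0] f~>[2,0] g~>[1,0]
  e1=[0,1,0] f~>[1,0] g~>[2,0]
  e2=[0,0,1] f~>[2,1] g~>[0,2]
  result₁ = ⟨1 2 0; 0 0 2⟩
Path 2 = h;k:
  e0=[1,0,0] h~>[2,1,2] k~>[1,1]
  e1=[0,1,0] h~>[1,2,2] k~>[2,2]
  e2=[0,0,1] h~>[0,2,1] k~>[0,2]
  result₂ = ⟨1 2 0; 1 2 2⟩
Equal? NO — does not commute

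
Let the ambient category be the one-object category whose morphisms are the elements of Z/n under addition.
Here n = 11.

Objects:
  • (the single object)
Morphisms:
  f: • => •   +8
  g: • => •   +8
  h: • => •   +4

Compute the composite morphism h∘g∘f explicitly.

Answer: +9

Trace:
  0 +8≡8 +8≡5 +4≡9  (mod 11)
composite: +9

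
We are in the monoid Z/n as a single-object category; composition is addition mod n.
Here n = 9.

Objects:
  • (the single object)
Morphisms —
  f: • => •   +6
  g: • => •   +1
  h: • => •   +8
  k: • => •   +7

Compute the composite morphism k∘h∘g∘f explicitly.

Answer: +4

Derivation:
  0 +6≡6 +1≡7 +8≡6 +7≡4  (mod 9)
⟦path⟧: +4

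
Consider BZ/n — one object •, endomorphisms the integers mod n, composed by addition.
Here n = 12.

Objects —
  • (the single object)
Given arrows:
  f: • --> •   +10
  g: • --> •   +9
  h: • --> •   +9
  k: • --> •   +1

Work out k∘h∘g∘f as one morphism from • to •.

  0 +10≡10 +9≡7 +9≡4 +1≡5  (mod 12)
result: +5

Answer: +5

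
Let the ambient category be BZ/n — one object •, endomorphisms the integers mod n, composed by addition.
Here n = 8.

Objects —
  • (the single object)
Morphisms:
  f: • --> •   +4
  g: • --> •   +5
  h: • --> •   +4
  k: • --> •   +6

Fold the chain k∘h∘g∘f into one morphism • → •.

Answer: +3

Derivation:
  0 +4≡4 +5≡1 +4≡5 +6≡3  (mod 8)
⟦path⟧: +3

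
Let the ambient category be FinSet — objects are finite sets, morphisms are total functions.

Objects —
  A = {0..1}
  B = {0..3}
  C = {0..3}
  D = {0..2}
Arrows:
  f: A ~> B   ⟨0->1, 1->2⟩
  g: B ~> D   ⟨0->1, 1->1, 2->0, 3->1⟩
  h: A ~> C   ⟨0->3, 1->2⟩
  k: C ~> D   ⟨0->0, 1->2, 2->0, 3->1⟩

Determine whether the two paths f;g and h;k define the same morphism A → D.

Answer: COMMUTES

Work:
1) trace f;g:
  0 f~>1 g~>1
  1 f~>2 g~>0
  result₁ = ⟨0->1, 1->0⟩
2) trace h;k:
  0 h~>3 k~>1
  1 h~>2 k~>0
  result₂ = ⟨0->1, 1->0⟩
Equal? same morphism ✓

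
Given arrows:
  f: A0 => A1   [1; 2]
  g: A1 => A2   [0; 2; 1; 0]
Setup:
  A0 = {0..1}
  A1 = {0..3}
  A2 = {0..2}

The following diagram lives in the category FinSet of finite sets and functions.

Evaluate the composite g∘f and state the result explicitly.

Answer: [2; 1]

Work:
  0 f=>1 g=>2
  1 f=>2 g=>1
result: [2; 1]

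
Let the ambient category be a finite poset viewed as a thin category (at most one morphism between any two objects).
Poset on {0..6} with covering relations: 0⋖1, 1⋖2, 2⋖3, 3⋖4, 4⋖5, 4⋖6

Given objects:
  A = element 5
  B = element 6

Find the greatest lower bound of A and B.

Answer: A∧B = 4

Work:
Lower bounds of A=5 and B=6: {0,1,2,3,4}
  0 ≤ 4
  1 ≤ 4
  2 ≤ 4
  3 ≤ 4
  4 ≤ 4
glb = 4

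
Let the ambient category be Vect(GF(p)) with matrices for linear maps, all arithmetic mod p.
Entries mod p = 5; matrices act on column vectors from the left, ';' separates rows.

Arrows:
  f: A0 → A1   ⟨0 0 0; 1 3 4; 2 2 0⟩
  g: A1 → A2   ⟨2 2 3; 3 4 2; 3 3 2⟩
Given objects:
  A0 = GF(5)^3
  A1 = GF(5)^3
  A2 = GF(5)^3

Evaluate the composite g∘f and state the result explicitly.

  e0=(1,0,0) f→(0,1,2) g→(3,3,2)
  e1=(0,1,0) f→(0,3,2) g→(2,1,3)
  e2=(0,0,1) f→(0,4,0) g→(3,1,2)
result: ⟨3 2 3; 3 1 1; 2 3 2⟩

Answer: ⟨3 2 3; 3 1 1; 2 3 2⟩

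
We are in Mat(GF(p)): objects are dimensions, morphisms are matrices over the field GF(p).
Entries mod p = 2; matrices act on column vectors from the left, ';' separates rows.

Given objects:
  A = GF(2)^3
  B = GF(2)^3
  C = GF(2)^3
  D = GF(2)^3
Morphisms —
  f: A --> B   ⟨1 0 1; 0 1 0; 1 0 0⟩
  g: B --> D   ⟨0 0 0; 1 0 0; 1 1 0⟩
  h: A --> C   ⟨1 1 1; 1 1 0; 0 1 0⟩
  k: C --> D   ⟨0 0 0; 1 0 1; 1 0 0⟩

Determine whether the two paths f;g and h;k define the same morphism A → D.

Path 1 = f;g:
  e0=⟨1,0,0⟩ f-->⟨1,0,1⟩ g-->⟨0,1,1⟩
  e1=⟨0,1,0⟩ f-->⟨0,1,0⟩ g-->⟨0,0,1⟩
  e2=⟨0,0,1⟩ f-->⟨1,0,0⟩ g-->⟨0,1,1⟩
  ⟦path⟧₁ = ⟨0 0 0; 1 0 1; 1 1 1⟩
Path 2 = h;k:
  e0=⟨1,0,0⟩ h-->⟨1,1,0⟩ k-->⟨0,1,1⟩
  e1=⟨0,1,0⟩ h-->⟨1,1,1⟩ k-->⟨0,0,1⟩
  e2=⟨0,0,1⟩ h-->⟨1,0,0⟩ k-->⟨0,1,1⟩
  ⟦path⟧₂ = ⟨0 0 0; 1 0 1; 1 1 1⟩
Equal? same morphism ✓

Answer: COMMUTES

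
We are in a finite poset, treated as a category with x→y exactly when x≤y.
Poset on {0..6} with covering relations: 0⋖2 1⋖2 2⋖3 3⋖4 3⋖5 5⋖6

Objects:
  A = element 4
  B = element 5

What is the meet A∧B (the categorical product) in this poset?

Answer: A∧B = 3

Trace:
{x : x⊑A ∧ x⊑B} = {0,1,2,3}  (A=4, B=5)
  0 ⊑ 3
  1 ⊑ 3
  2 ⊑ 3
  3 ⊑ 3
glb = 3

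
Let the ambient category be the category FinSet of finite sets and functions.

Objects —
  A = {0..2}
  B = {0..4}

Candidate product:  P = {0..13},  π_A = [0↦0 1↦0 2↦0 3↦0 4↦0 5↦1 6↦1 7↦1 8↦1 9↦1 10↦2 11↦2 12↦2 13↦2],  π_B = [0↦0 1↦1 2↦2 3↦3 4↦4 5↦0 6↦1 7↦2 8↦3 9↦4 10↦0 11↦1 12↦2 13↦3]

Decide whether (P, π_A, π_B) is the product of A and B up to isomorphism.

Answer: NOT A VALID PRODUCT — |P|=14 ≠ |A|·|B|=15

Derivation:
|A|·|B| = 3·5 = 15;  |P| = 14
  → cardinalities differ; no bijection possible.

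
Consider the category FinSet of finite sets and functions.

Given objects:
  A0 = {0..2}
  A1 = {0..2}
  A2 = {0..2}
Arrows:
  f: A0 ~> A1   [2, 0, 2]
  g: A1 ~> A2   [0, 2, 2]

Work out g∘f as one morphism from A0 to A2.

Answer: [2, 0, 2]

Trace:
  0 f~>2 g~>2
  1 f~>0 g~>0
  2 f~>2 g~>2
⟦path⟧: [2, 0, 2]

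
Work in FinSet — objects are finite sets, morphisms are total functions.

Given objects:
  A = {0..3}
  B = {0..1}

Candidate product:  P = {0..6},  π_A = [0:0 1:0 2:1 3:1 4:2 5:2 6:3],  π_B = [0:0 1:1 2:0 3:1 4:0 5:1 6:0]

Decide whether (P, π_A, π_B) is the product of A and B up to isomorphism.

|A|·|B| = 4·2 = 8;  |P| = 7
  → cardinalities differ; no bijection possible.

Answer: NOT A VALID PRODUCT — |P|=7 ≠ |A|·|B|=8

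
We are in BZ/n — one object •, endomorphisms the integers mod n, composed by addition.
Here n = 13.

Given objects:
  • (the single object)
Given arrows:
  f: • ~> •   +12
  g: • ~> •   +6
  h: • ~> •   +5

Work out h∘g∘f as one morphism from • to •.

Answer: +10

Derivation:
  0 +12≡12 +6≡5 +5≡10  (mod 13)
composite: +10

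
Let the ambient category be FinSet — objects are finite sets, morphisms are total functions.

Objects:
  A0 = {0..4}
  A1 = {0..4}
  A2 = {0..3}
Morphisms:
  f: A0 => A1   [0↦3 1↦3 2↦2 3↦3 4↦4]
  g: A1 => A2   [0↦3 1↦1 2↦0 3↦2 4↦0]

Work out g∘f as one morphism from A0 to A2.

  0 f=>3 g=>2
  1 f=>3 g=>2
  2 f=>2 g=>0
  3 f=>3 g=>2
  4 f=>4 g=>0
result: [0↦2 1↦2 2↦0 3↦2 4↦0]

Answer: [0↦2 1↦2 2↦0 3↦2 4↦0]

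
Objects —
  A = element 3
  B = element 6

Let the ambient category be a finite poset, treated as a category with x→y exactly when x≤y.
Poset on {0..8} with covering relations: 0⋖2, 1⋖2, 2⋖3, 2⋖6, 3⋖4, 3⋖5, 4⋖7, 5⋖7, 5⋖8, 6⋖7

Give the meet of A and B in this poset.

Common predecessors of 3,6: {0,1,2}
  0 ≤ 2
  1 ≤ 2
  2 ≤ 2
glb = 2

Answer: A∧B = 2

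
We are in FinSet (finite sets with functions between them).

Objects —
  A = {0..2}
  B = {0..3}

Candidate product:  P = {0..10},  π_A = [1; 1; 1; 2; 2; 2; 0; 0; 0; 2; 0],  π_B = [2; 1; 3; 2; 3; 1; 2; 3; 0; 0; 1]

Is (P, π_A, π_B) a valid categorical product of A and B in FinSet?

|A|·|B| = 3·4 = 12;  |P| = 11
  → cardinalities differ; no bijection possible.

Answer: NOT A VALID PRODUCT — |P|=11 ≠ |A|·|B|=12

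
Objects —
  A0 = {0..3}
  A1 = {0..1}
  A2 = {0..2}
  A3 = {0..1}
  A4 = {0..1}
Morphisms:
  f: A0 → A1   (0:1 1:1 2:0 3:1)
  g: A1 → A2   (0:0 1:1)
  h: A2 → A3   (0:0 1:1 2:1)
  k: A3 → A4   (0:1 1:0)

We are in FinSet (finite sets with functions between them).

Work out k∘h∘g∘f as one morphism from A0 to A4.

Answer: (0:0 1:0 2:1 3:0)

Trace:
  0 f→1 g→1 h→1 k→0
  1 f→1 g→1 h→1 k→0
  2 f→0 g→0 h→0 k→1
  3 f→1 g→1 h→1 k→0
⟦path⟧: (0:0 1:0 2:1 3:0)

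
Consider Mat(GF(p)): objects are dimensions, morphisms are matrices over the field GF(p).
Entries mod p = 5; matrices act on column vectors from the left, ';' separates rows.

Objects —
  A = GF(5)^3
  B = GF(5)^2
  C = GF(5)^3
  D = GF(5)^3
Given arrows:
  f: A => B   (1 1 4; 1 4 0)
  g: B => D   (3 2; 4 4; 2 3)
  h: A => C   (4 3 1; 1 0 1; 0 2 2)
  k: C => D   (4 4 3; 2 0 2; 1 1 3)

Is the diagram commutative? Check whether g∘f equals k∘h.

Answer: DOES NOT COMMUTE

Trace:
Along f;g (path 1):
  e0=[1,0,0] f=>[1,1] g=>[0,3,0]
  e1=[0,1,0] f=>[1,4] g=>[1,0,4]
  e2=[0,0,1] f=>[4,0] g=>[2,1,3]
  composite₁ = (0 1 2; 3 0 1; 0 4 3)
Along h;k (path 2):
  e0=[1,0,0] h=>[4,1,0] k=>[0,3,0]
  e1=[0,1,0] h=>[3,0,2] k=>[3,0,4]
  e2=[0,0,1] h=>[1,1,2] k=>[4,1,3]
  composite₂ = (0 3 4; 3 0 1; 0 4 3)
Equal? NO — does not commute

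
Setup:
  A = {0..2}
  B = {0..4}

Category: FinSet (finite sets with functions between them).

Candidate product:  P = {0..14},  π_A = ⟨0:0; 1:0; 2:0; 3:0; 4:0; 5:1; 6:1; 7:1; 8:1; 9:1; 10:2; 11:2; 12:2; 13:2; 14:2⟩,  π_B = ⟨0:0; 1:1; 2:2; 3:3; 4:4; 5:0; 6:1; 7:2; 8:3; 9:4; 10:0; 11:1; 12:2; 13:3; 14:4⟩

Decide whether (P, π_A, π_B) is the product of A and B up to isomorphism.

Answer: VALID PRODUCT

Derivation:
|A|·|B| = 3·5 = 15;  |P| = 15
Check the pairing map k ↦ (π_A(k), π_B(k)):
  0 : (0,0)
  1 : (0,1)
  2 : (0,2)
  3 : (0,3)
  4 : (0,4)
  5 : (1,0)
  6 : (1,1)
  7 : (1,2)
  8 : (1,3)
  9 : (1,4)
  10 : (2,0)
  11 : (2,1)
  12 : (2,2)
  13 : (2,3)
  14 : (2,4)
distinct pairs in image: 15 / 15 needed
  → bijection onto A×B; projections well-typed.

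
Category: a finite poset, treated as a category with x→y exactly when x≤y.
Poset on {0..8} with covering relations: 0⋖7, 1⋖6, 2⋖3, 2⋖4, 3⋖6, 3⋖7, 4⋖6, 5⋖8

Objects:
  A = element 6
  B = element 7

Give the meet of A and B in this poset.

Answer: A∧B = 3

Derivation:
{x : x<=A ∧ x<=B} = {2,3}  (A=6, B=7)
  2 <= 3
  3 <= 3
glb = 3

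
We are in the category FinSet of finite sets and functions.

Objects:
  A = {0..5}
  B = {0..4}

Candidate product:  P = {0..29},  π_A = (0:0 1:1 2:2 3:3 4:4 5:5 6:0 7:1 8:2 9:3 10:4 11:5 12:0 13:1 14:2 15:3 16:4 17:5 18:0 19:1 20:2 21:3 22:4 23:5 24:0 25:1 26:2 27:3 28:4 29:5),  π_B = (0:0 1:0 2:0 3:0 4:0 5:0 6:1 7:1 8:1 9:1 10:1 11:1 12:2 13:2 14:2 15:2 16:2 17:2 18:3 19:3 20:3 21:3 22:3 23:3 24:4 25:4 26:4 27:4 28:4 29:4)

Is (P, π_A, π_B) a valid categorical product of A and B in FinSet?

Answer: VALID PRODUCT

Work:
|A|·|B| = 6·5 = 30;  |P| = 30
Check the pairing map k ↦ (π_A(k), π_B(k)):
  0 : (0,0)
  1 : (1,0)
  2 : (2,0)
  3 : (3,0)
  4 : (4,0)
  5 : (5,0)
  6 : (0,1)
  7 : (1,1)
  8 : (2,1)
  9 : (3,1)
  10 : (4,1)
  11 : (5,1)
  12 : (0,2)
  13 : (1,2)
  14 : (2,2)
  15 : (3,2)
  16 : (4,2)
  17 : (5,2)
  18 : (0,3)
  19 : (1,3)
  20 : (2,3)
  21 : (3,3)
  22 : (4,3)
  23 : (5,3)
  24 : (0,4)
  25 : (1,4)
  26 : (2,4)
  27 : (3,4)
  28 : (4,4)
  29 : (5,4)
distinct pairs in image: 30 / 30 needed
  → bijection onto A×B; projections well-typed.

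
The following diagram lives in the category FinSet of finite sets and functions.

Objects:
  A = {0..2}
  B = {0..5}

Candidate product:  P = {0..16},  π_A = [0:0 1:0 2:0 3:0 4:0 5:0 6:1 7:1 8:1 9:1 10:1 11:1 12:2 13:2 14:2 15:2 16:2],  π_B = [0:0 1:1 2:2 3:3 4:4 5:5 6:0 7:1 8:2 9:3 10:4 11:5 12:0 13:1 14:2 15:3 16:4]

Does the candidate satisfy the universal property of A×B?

|A|·|B| = 3·6 = 18;  |P| = 17
  → cardinalities differ; no bijection possible.

Answer: NOT A VALID PRODUCT — |P|=17 ≠ |A|·|B|=18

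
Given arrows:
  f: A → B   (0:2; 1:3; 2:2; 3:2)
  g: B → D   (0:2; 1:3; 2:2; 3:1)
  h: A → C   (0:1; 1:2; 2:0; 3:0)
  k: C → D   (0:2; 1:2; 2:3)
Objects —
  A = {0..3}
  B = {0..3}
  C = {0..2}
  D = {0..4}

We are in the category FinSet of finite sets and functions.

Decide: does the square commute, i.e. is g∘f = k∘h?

Answer: DOES NOT COMMUTE

Work:
1) trace f;g:
  0 f→2 g→2
  1 f→3 g→1
  2 f→2 g→2
  3 f→2 g→2
  ⟦path⟧₁ = (0:2; 1:1; 2:2; 3:2)
2) trace h;k:
  0 h→1 k→2
  1 h→2 k→3
  2 h→0 k→2
  3 h→0 k→2
  ⟦path⟧₂ = (0:2; 1:3; 2:2; 3:2)
Equal? differ; not commutative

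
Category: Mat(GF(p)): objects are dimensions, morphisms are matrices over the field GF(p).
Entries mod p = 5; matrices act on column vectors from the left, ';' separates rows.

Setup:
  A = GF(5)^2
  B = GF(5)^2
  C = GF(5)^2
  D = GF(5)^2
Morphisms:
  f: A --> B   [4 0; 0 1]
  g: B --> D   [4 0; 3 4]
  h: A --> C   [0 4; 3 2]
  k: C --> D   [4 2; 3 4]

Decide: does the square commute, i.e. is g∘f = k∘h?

Answer: DOES NOT COMMUTE

Trace:
Along f;g (path 1):
  e0=(1,0) f-->(4,0) g-->(1,2)
  e1=(0,1) f-->(0,1) g-->(0,4)
  result₁ = [1 0; 2 4]
Along h;k (path 2):
  e0=(1,0) h-->(0,3) k-->(1,2)
  e1=(0,1) h-->(4,2) k-->(0,0)
  result₂ = [1 0; 2 0]
Equal? NO — does not commute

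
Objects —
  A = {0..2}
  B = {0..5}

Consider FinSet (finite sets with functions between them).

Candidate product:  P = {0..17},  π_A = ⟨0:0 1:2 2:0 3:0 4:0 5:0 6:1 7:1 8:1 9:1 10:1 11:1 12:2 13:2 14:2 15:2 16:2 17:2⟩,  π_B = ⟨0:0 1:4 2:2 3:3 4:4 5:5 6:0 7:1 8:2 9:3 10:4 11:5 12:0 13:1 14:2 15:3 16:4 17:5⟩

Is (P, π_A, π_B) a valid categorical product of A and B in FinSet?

|A|·|B| = 3·6 = 18;  |P| = 18
Check the pairing map k ↦ (π_A(k), π_B(k)):
  0 : (0,0)
  1 : (2,4)
  2 : (0,2)
  3 : (0,3)
  4 : (0,4)
  5 : (0,5)
  6 : (1,0)
  7 : (1,1)
  8 : (1,2)
  9 : (1,3)
  10 : (1,4)
  11 : (1,5)
  12 : (2,0)
  13 : (2,1)
  14 : (2,2)
  15 : (2,3)
  16 : (2,4)  ✗ repeats pair of k=1
  17 : (2,5)
distinct pairs in image: 17 / 18 needed
  → (2,4) hit at k=1 and k=16

Answer: NOT A VALID PRODUCT — duplicate pair at indices 16,1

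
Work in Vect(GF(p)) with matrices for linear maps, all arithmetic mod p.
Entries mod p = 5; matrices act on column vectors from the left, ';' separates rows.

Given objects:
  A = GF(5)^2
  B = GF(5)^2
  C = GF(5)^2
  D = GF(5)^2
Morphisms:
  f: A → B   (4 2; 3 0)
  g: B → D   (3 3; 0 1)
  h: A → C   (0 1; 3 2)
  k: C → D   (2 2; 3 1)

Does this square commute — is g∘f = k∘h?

Answer: COMMUTES

Derivation:
Path 1 = f;g:
  e0=(1,0) f→(4,3) g→(1,3)
  e1=(0,1) f→(2,0) g→(1,0)
  ⟦path⟧₁ = (1 1; 3 0)
Path 2 = h;k:
  e0=(1,0) h→(0,3) k→(1,3)
  e1=(0,1) h→(1,2) k→(1,0)
  ⟦path⟧₂ = (1 1; 3 0)
Equal? YES — commutes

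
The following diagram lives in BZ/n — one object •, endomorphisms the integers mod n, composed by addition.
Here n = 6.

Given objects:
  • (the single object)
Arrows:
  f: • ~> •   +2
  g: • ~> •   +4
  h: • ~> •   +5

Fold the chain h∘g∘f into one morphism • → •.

  0 +2≡2 +4≡0 +5≡5  (mod 6)
⟦path⟧: +5

Answer: +5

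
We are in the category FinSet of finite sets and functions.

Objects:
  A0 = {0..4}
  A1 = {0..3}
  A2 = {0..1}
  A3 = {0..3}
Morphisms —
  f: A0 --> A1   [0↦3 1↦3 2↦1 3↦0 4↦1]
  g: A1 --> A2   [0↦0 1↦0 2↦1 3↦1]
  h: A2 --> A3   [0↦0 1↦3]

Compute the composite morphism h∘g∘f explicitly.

Answer: [0↦3 1↦3 2↦0 3↦0 4↦0]

Trace:
  0 f-->3 g-->1 h-->3
  1 f-->3 g-->1 h-->3
  2 f-->1 g-->0 h-->0
  3 f-->0 g-->0 h-->0
  4 f-->1 g-->0 h-->0
result: [0↦3 1↦3 2↦0 3↦0 4↦0]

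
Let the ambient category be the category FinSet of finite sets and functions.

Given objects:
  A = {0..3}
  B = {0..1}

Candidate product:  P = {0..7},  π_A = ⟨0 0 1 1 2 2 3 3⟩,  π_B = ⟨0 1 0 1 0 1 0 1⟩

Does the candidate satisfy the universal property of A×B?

|A|·|B| = 4·2 = 8;  |P| = 8
Check the pairing map k ↦ (π_A(k), π_B(k)):
  0 : (0,0)
  1 : (0,1)
  2 : (1,0)
  3 : (1,1)
  4 : (2,0)
  5 : (2,1)
  6 : (3,0)
  7 : (3,1)
distinct pairs in image: 8 / 8 needed
  → bijection onto A×B; projections well-typed.

Answer: VALID PRODUCT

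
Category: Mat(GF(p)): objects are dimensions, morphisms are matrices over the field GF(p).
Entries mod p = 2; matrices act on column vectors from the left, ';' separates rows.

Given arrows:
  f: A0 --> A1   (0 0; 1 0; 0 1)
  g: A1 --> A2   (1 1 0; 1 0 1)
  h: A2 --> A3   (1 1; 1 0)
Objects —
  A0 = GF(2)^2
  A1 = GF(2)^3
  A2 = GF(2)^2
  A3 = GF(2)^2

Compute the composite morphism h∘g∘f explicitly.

  e0=(1,0) f-->(0,1,0) g-->(1,0) h-->(1,1)
  e1=(0,1) f-->(0,0,1) g-->(0,1) h-->(1,0)
⟦path⟧: (1 1; 1 0)

Answer: (1 1; 1 0)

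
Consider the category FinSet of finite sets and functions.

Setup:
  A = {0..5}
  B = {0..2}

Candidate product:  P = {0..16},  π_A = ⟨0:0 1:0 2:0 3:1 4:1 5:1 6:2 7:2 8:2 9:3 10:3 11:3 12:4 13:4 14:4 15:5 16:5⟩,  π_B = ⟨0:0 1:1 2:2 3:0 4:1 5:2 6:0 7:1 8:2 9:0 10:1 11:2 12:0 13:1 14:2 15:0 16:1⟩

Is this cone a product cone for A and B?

|A|·|B| = 6·3 = 18;  |P| = 17
  → cardinalities differ; no bijection possible.

Answer: NOT A VALID PRODUCT — |P|=17 ≠ |A|·|B|=18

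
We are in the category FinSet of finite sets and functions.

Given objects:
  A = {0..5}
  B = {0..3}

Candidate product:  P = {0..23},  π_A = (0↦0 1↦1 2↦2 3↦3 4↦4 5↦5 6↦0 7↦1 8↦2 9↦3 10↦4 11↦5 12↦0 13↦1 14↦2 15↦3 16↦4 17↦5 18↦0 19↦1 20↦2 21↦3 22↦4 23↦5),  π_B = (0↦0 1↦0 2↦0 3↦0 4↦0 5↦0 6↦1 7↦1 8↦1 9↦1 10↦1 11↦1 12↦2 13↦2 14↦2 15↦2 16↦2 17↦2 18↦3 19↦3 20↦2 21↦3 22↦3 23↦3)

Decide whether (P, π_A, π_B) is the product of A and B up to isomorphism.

Answer: NOT A VALID PRODUCT — duplicate pair at indices 14,20

Work:
|A|·|B| = 6·4 = 24;  |P| = 24
Check the pairing map k ↦ (π_A(k), π_B(k)):
  0 ↦ (0,0)
  1 ↦ (1,0)
  2 ↦ (2,0)
  3 ↦ (3,0)
  4 ↦ (4,0)
  5 ↦ (5,0)
  6 ↦ (0,1)
  7 ↦ (1,1)
  8 ↦ (2,1)
  9 ↦ (3,1)
  10 ↦ (4,1)
  11 ↦ (5,1)
  12 ↦ (0,2)
  13 ↦ (1,2)
  14 ↦ (2,2)
  15 ↦ (3,2)
  16 ↦ (4,2)
  17 ↦ (5,2)
  18 ↦ (0,3)
  19 ↦ (1,3)
  20 ↦ (2,2)  ✗ repeats pair of k=14
  21 ↦ (3,3)
  22 ↦ (4,3)
  23 ↦ (5,3)
distinct pairs in image: 23 / 24 needed
  → (2,2) hit at k=14 and k=20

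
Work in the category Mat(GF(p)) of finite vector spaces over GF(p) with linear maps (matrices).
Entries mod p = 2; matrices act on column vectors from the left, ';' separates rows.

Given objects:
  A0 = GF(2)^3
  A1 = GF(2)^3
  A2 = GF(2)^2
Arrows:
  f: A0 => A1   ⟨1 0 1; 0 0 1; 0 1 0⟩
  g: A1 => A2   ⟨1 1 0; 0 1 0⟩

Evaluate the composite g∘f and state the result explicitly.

  e0=⟨1,0,0⟩ f=>⟨1,0,0⟩ g=>⟨1,0⟩
  e1=⟨0,1,0⟩ f=>⟨0,0,1⟩ g=>⟨0,0⟩
  e2=⟨0,0,1⟩ f=>⟨1,1,0⟩ g=>⟨0,1⟩
result: ⟨1 0 0; 0 0 1⟩

Answer: ⟨1 0 0; 0 0 1⟩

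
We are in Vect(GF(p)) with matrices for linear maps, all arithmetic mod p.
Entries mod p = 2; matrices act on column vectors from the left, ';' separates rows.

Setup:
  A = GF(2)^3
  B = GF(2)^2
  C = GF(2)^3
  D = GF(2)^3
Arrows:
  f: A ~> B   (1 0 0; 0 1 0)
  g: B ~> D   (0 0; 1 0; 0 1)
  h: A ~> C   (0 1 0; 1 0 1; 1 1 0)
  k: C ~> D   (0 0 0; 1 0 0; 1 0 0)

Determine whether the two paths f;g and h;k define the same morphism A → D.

Along f;g (path 1):
  e0=⟨1,0,0⟩ f~>⟨1,0⟩ g~>⟨0,1,0⟩
  e1=⟨0,1,0⟩ f~>⟨0,1⟩ g~>⟨0,0,1⟩
  e2=⟨0,0,1⟩ f~>⟨0,0⟩ g~>⟨0,0,0⟩
  result₁ = (0 0 0; 1 0 0; 0 1 0)
Along h;k (path 2):
  e0=⟨1,0,0⟩ h~>⟨0,1,1⟩ k~>⟨0,0,0⟩
  e1=⟨0,1,0⟩ h~>⟨1,0,1⟩ k~>⟨0,1,1⟩
  e2=⟨0,0,1⟩ h~>⟨0,1,0⟩ k~>⟨0,0,0⟩
  result₂ = (0 0 0; 0 1 0; 0 1 0)
Equal? distinct morphisms ✗

Answer: DOES NOT COMMUTE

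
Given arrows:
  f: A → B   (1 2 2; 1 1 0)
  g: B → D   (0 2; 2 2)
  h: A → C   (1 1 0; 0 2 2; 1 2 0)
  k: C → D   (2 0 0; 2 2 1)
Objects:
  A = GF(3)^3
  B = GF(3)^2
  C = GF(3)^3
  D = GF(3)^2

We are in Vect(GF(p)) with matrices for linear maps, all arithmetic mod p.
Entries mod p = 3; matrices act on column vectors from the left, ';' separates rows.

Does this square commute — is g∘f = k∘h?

Path 1 = f;g:
  e0=⟨1,0,0⟩ f→⟨1,1⟩ g→⟨2,1⟩
  e1=⟨0,1,0⟩ f→⟨2,1⟩ g→⟨2,0⟩
  e2=⟨0,0,1⟩ f→⟨2,0⟩ g→⟨0,1⟩
  composite₁ = (2 2 0; 1 0 1)
Path 2 = h;k:
  e0=⟨1,0,0⟩ h→⟨1,0,1⟩ k→⟨2,0⟩
  e1=⟨0,1,0⟩ h→⟨1,2,2⟩ k→⟨2,2⟩
  e2=⟨0,0,1⟩ h→⟨0,2,0⟩ k→⟨0,1⟩
  composite₂ = (2 2 0; 0 2 1)
Equal? differ; not commutative

Answer: DOES NOT COMMUTE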